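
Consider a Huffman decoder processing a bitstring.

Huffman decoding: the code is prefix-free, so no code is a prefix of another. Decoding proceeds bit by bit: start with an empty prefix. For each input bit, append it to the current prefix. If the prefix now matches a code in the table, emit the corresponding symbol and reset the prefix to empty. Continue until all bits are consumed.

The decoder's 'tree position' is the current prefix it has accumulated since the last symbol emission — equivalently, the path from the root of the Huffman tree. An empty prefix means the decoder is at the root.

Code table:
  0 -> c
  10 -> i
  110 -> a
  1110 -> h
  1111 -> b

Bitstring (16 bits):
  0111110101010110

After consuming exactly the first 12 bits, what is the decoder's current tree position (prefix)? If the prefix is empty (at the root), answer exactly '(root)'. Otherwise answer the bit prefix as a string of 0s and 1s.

Answer: 1

Derivation:
Bit 0: prefix='0' -> emit 'c', reset
Bit 1: prefix='1' (no match yet)
Bit 2: prefix='11' (no match yet)
Bit 3: prefix='111' (no match yet)
Bit 4: prefix='1111' -> emit 'b', reset
Bit 5: prefix='1' (no match yet)
Bit 6: prefix='10' -> emit 'i', reset
Bit 7: prefix='1' (no match yet)
Bit 8: prefix='10' -> emit 'i', reset
Bit 9: prefix='1' (no match yet)
Bit 10: prefix='10' -> emit 'i', reset
Bit 11: prefix='1' (no match yet)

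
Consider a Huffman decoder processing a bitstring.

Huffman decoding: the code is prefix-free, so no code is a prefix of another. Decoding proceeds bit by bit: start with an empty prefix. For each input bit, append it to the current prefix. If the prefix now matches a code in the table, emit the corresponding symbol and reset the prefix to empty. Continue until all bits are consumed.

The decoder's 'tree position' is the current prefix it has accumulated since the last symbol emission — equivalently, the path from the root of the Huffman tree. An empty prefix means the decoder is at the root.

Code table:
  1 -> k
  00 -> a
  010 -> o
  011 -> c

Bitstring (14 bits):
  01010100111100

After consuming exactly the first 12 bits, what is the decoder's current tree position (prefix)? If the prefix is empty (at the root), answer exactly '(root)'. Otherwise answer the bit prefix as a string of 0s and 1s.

Bit 0: prefix='0' (no match yet)
Bit 1: prefix='01' (no match yet)
Bit 2: prefix='010' -> emit 'o', reset
Bit 3: prefix='1' -> emit 'k', reset
Bit 4: prefix='0' (no match yet)
Bit 5: prefix='01' (no match yet)
Bit 6: prefix='010' -> emit 'o', reset
Bit 7: prefix='0' (no match yet)
Bit 8: prefix='01' (no match yet)
Bit 9: prefix='011' -> emit 'c', reset
Bit 10: prefix='1' -> emit 'k', reset
Bit 11: prefix='1' -> emit 'k', reset

Answer: (root)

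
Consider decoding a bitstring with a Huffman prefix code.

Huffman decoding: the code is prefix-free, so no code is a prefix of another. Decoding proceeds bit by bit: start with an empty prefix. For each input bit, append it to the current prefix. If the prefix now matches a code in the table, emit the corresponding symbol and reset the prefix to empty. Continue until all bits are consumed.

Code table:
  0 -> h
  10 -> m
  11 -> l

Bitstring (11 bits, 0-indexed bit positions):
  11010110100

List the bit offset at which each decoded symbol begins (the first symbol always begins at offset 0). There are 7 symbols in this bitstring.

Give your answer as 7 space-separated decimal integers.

Bit 0: prefix='1' (no match yet)
Bit 1: prefix='11' -> emit 'l', reset
Bit 2: prefix='0' -> emit 'h', reset
Bit 3: prefix='1' (no match yet)
Bit 4: prefix='10' -> emit 'm', reset
Bit 5: prefix='1' (no match yet)
Bit 6: prefix='11' -> emit 'l', reset
Bit 7: prefix='0' -> emit 'h', reset
Bit 8: prefix='1' (no match yet)
Bit 9: prefix='10' -> emit 'm', reset
Bit 10: prefix='0' -> emit 'h', reset

Answer: 0 2 3 5 7 8 10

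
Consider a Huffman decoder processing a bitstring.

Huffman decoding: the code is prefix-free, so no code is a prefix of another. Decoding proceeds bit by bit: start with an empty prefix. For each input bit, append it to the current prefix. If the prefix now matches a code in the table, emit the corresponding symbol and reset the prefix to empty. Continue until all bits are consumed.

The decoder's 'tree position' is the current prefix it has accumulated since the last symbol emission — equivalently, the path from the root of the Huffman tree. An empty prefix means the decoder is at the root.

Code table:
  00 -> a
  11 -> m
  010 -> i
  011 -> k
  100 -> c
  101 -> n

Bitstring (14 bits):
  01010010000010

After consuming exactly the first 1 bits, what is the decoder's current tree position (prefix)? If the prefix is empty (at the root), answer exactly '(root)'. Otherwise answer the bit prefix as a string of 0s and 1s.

Answer: 0

Derivation:
Bit 0: prefix='0' (no match yet)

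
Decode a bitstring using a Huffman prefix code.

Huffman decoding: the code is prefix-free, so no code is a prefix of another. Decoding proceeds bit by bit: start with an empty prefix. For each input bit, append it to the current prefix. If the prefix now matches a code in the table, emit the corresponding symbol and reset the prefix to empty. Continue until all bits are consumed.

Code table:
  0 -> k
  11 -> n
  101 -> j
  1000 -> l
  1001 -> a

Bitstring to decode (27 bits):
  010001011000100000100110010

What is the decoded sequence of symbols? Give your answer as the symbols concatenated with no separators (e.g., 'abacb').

Answer: kljllkkaak

Derivation:
Bit 0: prefix='0' -> emit 'k', reset
Bit 1: prefix='1' (no match yet)
Bit 2: prefix='10' (no match yet)
Bit 3: prefix='100' (no match yet)
Bit 4: prefix='1000' -> emit 'l', reset
Bit 5: prefix='1' (no match yet)
Bit 6: prefix='10' (no match yet)
Bit 7: prefix='101' -> emit 'j', reset
Bit 8: prefix='1' (no match yet)
Bit 9: prefix='10' (no match yet)
Bit 10: prefix='100' (no match yet)
Bit 11: prefix='1000' -> emit 'l', reset
Bit 12: prefix='1' (no match yet)
Bit 13: prefix='10' (no match yet)
Bit 14: prefix='100' (no match yet)
Bit 15: prefix='1000' -> emit 'l', reset
Bit 16: prefix='0' -> emit 'k', reset
Bit 17: prefix='0' -> emit 'k', reset
Bit 18: prefix='1' (no match yet)
Bit 19: prefix='10' (no match yet)
Bit 20: prefix='100' (no match yet)
Bit 21: prefix='1001' -> emit 'a', reset
Bit 22: prefix='1' (no match yet)
Bit 23: prefix='10' (no match yet)
Bit 24: prefix='100' (no match yet)
Bit 25: prefix='1001' -> emit 'a', reset
Bit 26: prefix='0' -> emit 'k', reset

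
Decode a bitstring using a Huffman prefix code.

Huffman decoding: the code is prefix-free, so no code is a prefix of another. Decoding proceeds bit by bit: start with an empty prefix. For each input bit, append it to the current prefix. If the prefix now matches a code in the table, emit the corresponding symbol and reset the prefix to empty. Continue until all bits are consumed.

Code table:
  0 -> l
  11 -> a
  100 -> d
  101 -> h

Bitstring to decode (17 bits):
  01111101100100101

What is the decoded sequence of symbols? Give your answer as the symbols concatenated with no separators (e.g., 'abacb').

Answer: laahddh

Derivation:
Bit 0: prefix='0' -> emit 'l', reset
Bit 1: prefix='1' (no match yet)
Bit 2: prefix='11' -> emit 'a', reset
Bit 3: prefix='1' (no match yet)
Bit 4: prefix='11' -> emit 'a', reset
Bit 5: prefix='1' (no match yet)
Bit 6: prefix='10' (no match yet)
Bit 7: prefix='101' -> emit 'h', reset
Bit 8: prefix='1' (no match yet)
Bit 9: prefix='10' (no match yet)
Bit 10: prefix='100' -> emit 'd', reset
Bit 11: prefix='1' (no match yet)
Bit 12: prefix='10' (no match yet)
Bit 13: prefix='100' -> emit 'd', reset
Bit 14: prefix='1' (no match yet)
Bit 15: prefix='10' (no match yet)
Bit 16: prefix='101' -> emit 'h', reset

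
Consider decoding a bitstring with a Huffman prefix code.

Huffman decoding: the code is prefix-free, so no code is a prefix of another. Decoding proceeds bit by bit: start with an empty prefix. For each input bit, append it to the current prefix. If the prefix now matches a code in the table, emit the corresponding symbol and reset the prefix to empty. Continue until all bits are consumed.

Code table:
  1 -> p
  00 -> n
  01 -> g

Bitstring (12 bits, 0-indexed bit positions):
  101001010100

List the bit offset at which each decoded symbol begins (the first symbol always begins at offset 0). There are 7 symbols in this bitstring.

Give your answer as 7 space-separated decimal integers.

Answer: 0 1 3 5 6 8 10

Derivation:
Bit 0: prefix='1' -> emit 'p', reset
Bit 1: prefix='0' (no match yet)
Bit 2: prefix='01' -> emit 'g', reset
Bit 3: prefix='0' (no match yet)
Bit 4: prefix='00' -> emit 'n', reset
Bit 5: prefix='1' -> emit 'p', reset
Bit 6: prefix='0' (no match yet)
Bit 7: prefix='01' -> emit 'g', reset
Bit 8: prefix='0' (no match yet)
Bit 9: prefix='01' -> emit 'g', reset
Bit 10: prefix='0' (no match yet)
Bit 11: prefix='00' -> emit 'n', reset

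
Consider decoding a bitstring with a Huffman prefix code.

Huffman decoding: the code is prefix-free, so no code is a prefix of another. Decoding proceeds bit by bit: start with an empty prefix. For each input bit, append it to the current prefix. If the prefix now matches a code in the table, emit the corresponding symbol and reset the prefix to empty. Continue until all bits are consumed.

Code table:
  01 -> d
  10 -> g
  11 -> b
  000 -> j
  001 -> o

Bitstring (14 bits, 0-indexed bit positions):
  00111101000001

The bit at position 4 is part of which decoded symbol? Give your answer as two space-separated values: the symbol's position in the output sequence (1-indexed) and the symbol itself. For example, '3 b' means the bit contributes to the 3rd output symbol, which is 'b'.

Answer: 2 b

Derivation:
Bit 0: prefix='0' (no match yet)
Bit 1: prefix='00' (no match yet)
Bit 2: prefix='001' -> emit 'o', reset
Bit 3: prefix='1' (no match yet)
Bit 4: prefix='11' -> emit 'b', reset
Bit 5: prefix='1' (no match yet)
Bit 6: prefix='10' -> emit 'g', reset
Bit 7: prefix='1' (no match yet)
Bit 8: prefix='10' -> emit 'g', reset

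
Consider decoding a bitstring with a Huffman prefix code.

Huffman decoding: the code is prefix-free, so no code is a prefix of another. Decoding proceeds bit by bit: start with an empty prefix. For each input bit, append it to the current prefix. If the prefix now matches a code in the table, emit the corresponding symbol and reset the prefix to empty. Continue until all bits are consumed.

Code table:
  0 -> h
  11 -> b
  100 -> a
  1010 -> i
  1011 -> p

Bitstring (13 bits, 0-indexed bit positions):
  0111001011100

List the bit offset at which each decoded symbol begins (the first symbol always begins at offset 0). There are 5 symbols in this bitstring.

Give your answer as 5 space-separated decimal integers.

Bit 0: prefix='0' -> emit 'h', reset
Bit 1: prefix='1' (no match yet)
Bit 2: prefix='11' -> emit 'b', reset
Bit 3: prefix='1' (no match yet)
Bit 4: prefix='10' (no match yet)
Bit 5: prefix='100' -> emit 'a', reset
Bit 6: prefix='1' (no match yet)
Bit 7: prefix='10' (no match yet)
Bit 8: prefix='101' (no match yet)
Bit 9: prefix='1011' -> emit 'p', reset
Bit 10: prefix='1' (no match yet)
Bit 11: prefix='10' (no match yet)
Bit 12: prefix='100' -> emit 'a', reset

Answer: 0 1 3 6 10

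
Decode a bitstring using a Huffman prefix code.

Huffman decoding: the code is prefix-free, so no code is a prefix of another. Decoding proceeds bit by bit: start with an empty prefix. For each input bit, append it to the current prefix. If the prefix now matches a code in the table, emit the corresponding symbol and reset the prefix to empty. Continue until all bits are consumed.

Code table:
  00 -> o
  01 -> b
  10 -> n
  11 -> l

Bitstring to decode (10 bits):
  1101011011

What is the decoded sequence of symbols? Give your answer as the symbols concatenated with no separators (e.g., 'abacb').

Answer: lbbnl

Derivation:
Bit 0: prefix='1' (no match yet)
Bit 1: prefix='11' -> emit 'l', reset
Bit 2: prefix='0' (no match yet)
Bit 3: prefix='01' -> emit 'b', reset
Bit 4: prefix='0' (no match yet)
Bit 5: prefix='01' -> emit 'b', reset
Bit 6: prefix='1' (no match yet)
Bit 7: prefix='10' -> emit 'n', reset
Bit 8: prefix='1' (no match yet)
Bit 9: prefix='11' -> emit 'l', reset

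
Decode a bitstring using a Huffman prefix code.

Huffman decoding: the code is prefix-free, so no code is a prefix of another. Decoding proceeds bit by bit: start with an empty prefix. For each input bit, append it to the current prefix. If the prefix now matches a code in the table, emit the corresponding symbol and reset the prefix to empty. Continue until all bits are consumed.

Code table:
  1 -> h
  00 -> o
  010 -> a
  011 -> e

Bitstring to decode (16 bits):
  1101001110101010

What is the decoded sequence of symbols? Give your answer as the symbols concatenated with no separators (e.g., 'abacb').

Answer: hhaehaha

Derivation:
Bit 0: prefix='1' -> emit 'h', reset
Bit 1: prefix='1' -> emit 'h', reset
Bit 2: prefix='0' (no match yet)
Bit 3: prefix='01' (no match yet)
Bit 4: prefix='010' -> emit 'a', reset
Bit 5: prefix='0' (no match yet)
Bit 6: prefix='01' (no match yet)
Bit 7: prefix='011' -> emit 'e', reset
Bit 8: prefix='1' -> emit 'h', reset
Bit 9: prefix='0' (no match yet)
Bit 10: prefix='01' (no match yet)
Bit 11: prefix='010' -> emit 'a', reset
Bit 12: prefix='1' -> emit 'h', reset
Bit 13: prefix='0' (no match yet)
Bit 14: prefix='01' (no match yet)
Bit 15: prefix='010' -> emit 'a', reset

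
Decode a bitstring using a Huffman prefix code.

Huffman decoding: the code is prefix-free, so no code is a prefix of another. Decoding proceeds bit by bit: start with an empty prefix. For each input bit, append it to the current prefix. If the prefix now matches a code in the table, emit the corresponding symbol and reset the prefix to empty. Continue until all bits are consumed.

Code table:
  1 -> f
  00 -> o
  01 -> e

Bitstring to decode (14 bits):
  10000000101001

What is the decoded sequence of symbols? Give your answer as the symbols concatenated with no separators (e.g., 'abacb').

Answer: foooeeof

Derivation:
Bit 0: prefix='1' -> emit 'f', reset
Bit 1: prefix='0' (no match yet)
Bit 2: prefix='00' -> emit 'o', reset
Bit 3: prefix='0' (no match yet)
Bit 4: prefix='00' -> emit 'o', reset
Bit 5: prefix='0' (no match yet)
Bit 6: prefix='00' -> emit 'o', reset
Bit 7: prefix='0' (no match yet)
Bit 8: prefix='01' -> emit 'e', reset
Bit 9: prefix='0' (no match yet)
Bit 10: prefix='01' -> emit 'e', reset
Bit 11: prefix='0' (no match yet)
Bit 12: prefix='00' -> emit 'o', reset
Bit 13: prefix='1' -> emit 'f', reset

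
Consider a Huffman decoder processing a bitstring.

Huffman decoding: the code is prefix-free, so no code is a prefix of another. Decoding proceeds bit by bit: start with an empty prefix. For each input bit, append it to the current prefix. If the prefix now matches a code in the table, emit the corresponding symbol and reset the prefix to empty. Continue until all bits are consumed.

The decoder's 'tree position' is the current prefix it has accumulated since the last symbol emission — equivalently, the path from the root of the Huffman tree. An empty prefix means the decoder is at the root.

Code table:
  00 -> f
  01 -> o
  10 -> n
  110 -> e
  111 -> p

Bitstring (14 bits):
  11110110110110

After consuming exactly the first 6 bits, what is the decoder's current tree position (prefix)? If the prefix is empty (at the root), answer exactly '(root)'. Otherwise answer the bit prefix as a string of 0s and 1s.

Bit 0: prefix='1' (no match yet)
Bit 1: prefix='11' (no match yet)
Bit 2: prefix='111' -> emit 'p', reset
Bit 3: prefix='1' (no match yet)
Bit 4: prefix='10' -> emit 'n', reset
Bit 5: prefix='1' (no match yet)

Answer: 1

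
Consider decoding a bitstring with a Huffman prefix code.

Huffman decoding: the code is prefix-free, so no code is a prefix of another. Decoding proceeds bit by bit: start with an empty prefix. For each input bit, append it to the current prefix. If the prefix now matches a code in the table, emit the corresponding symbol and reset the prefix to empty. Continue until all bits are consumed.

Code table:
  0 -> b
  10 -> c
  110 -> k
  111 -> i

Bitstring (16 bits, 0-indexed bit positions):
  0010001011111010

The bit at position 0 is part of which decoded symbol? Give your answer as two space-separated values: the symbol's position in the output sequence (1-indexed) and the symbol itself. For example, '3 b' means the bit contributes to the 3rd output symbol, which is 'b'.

Bit 0: prefix='0' -> emit 'b', reset
Bit 1: prefix='0' -> emit 'b', reset
Bit 2: prefix='1' (no match yet)
Bit 3: prefix='10' -> emit 'c', reset
Bit 4: prefix='0' -> emit 'b', reset

Answer: 1 b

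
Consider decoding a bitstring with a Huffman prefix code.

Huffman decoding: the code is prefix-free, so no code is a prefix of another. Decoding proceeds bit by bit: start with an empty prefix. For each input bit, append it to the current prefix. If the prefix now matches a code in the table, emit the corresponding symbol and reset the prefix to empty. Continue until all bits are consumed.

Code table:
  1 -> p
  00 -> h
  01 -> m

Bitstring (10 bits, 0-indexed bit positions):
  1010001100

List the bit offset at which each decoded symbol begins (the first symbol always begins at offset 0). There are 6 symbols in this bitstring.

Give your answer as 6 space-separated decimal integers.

Answer: 0 1 3 5 7 8

Derivation:
Bit 0: prefix='1' -> emit 'p', reset
Bit 1: prefix='0' (no match yet)
Bit 2: prefix='01' -> emit 'm', reset
Bit 3: prefix='0' (no match yet)
Bit 4: prefix='00' -> emit 'h', reset
Bit 5: prefix='0' (no match yet)
Bit 6: prefix='01' -> emit 'm', reset
Bit 7: prefix='1' -> emit 'p', reset
Bit 8: prefix='0' (no match yet)
Bit 9: prefix='00' -> emit 'h', reset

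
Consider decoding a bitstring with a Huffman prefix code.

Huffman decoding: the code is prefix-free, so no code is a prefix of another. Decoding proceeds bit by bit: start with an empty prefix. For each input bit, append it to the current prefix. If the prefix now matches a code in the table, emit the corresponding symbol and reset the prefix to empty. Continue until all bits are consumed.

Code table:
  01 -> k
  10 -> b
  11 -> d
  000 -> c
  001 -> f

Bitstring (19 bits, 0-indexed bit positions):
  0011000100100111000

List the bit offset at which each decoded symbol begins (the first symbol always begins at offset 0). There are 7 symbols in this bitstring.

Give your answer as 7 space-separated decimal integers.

Bit 0: prefix='0' (no match yet)
Bit 1: prefix='00' (no match yet)
Bit 2: prefix='001' -> emit 'f', reset
Bit 3: prefix='1' (no match yet)
Bit 4: prefix='10' -> emit 'b', reset
Bit 5: prefix='0' (no match yet)
Bit 6: prefix='00' (no match yet)
Bit 7: prefix='001' -> emit 'f', reset
Bit 8: prefix='0' (no match yet)
Bit 9: prefix='00' (no match yet)
Bit 10: prefix='001' -> emit 'f', reset
Bit 11: prefix='0' (no match yet)
Bit 12: prefix='00' (no match yet)
Bit 13: prefix='001' -> emit 'f', reset
Bit 14: prefix='1' (no match yet)
Bit 15: prefix='11' -> emit 'd', reset
Bit 16: prefix='0' (no match yet)
Bit 17: prefix='00' (no match yet)
Bit 18: prefix='000' -> emit 'c', reset

Answer: 0 3 5 8 11 14 16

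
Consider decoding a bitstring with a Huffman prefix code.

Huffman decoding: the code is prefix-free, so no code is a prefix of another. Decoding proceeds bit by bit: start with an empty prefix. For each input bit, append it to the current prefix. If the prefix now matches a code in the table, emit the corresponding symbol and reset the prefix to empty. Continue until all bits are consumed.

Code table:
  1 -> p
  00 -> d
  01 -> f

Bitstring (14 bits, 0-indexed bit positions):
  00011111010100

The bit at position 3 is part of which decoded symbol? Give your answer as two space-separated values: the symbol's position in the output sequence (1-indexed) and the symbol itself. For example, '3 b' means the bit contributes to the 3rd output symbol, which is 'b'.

Answer: 2 f

Derivation:
Bit 0: prefix='0' (no match yet)
Bit 1: prefix='00' -> emit 'd', reset
Bit 2: prefix='0' (no match yet)
Bit 3: prefix='01' -> emit 'f', reset
Bit 4: prefix='1' -> emit 'p', reset
Bit 5: prefix='1' -> emit 'p', reset
Bit 6: prefix='1' -> emit 'p', reset
Bit 7: prefix='1' -> emit 'p', reset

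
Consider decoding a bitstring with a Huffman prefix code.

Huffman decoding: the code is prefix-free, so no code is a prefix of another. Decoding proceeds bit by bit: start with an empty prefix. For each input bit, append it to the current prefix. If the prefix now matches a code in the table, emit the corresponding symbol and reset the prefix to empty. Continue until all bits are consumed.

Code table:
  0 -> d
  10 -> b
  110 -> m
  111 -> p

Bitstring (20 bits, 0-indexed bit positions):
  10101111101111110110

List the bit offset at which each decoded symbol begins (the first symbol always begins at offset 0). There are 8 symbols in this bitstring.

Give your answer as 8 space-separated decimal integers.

Bit 0: prefix='1' (no match yet)
Bit 1: prefix='10' -> emit 'b', reset
Bit 2: prefix='1' (no match yet)
Bit 3: prefix='10' -> emit 'b', reset
Bit 4: prefix='1' (no match yet)
Bit 5: prefix='11' (no match yet)
Bit 6: prefix='111' -> emit 'p', reset
Bit 7: prefix='1' (no match yet)
Bit 8: prefix='11' (no match yet)
Bit 9: prefix='110' -> emit 'm', reset
Bit 10: prefix='1' (no match yet)
Bit 11: prefix='11' (no match yet)
Bit 12: prefix='111' -> emit 'p', reset
Bit 13: prefix='1' (no match yet)
Bit 14: prefix='11' (no match yet)
Bit 15: prefix='111' -> emit 'p', reset
Bit 16: prefix='0' -> emit 'd', reset
Bit 17: prefix='1' (no match yet)
Bit 18: prefix='11' (no match yet)
Bit 19: prefix='110' -> emit 'm', reset

Answer: 0 2 4 7 10 13 16 17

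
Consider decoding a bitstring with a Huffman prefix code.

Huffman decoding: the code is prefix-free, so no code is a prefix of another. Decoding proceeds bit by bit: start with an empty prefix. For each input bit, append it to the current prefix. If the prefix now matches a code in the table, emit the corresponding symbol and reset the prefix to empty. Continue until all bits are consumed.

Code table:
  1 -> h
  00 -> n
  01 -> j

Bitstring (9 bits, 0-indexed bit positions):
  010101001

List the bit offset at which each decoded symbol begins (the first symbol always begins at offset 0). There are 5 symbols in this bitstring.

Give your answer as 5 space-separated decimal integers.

Answer: 0 2 4 6 8

Derivation:
Bit 0: prefix='0' (no match yet)
Bit 1: prefix='01' -> emit 'j', reset
Bit 2: prefix='0' (no match yet)
Bit 3: prefix='01' -> emit 'j', reset
Bit 4: prefix='0' (no match yet)
Bit 5: prefix='01' -> emit 'j', reset
Bit 6: prefix='0' (no match yet)
Bit 7: prefix='00' -> emit 'n', reset
Bit 8: prefix='1' -> emit 'h', reset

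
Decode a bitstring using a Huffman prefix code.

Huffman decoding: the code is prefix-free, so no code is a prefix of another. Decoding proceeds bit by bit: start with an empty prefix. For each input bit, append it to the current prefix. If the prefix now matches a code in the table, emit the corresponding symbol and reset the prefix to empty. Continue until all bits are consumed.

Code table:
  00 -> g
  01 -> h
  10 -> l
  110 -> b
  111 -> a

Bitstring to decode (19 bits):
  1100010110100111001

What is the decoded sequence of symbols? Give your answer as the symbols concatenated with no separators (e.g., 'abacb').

Bit 0: prefix='1' (no match yet)
Bit 1: prefix='11' (no match yet)
Bit 2: prefix='110' -> emit 'b', reset
Bit 3: prefix='0' (no match yet)
Bit 4: prefix='00' -> emit 'g', reset
Bit 5: prefix='1' (no match yet)
Bit 6: prefix='10' -> emit 'l', reset
Bit 7: prefix='1' (no match yet)
Bit 8: prefix='11' (no match yet)
Bit 9: prefix='110' -> emit 'b', reset
Bit 10: prefix='1' (no match yet)
Bit 11: prefix='10' -> emit 'l', reset
Bit 12: prefix='0' (no match yet)
Bit 13: prefix='01' -> emit 'h', reset
Bit 14: prefix='1' (no match yet)
Bit 15: prefix='11' (no match yet)
Bit 16: prefix='110' -> emit 'b', reset
Bit 17: prefix='0' (no match yet)
Bit 18: prefix='01' -> emit 'h', reset

Answer: bglblhbh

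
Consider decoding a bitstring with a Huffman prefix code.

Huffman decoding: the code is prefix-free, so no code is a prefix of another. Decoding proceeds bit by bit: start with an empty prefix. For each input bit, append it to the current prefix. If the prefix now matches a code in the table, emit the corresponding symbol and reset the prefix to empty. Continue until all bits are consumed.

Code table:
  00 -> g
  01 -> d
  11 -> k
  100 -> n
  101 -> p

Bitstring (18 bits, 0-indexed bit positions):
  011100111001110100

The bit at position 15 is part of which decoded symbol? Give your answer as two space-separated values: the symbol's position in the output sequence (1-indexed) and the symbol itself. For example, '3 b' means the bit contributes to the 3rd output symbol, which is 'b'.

Bit 0: prefix='0' (no match yet)
Bit 1: prefix='01' -> emit 'd', reset
Bit 2: prefix='1' (no match yet)
Bit 3: prefix='11' -> emit 'k', reset
Bit 4: prefix='0' (no match yet)
Bit 5: prefix='00' -> emit 'g', reset
Bit 6: prefix='1' (no match yet)
Bit 7: prefix='11' -> emit 'k', reset
Bit 8: prefix='1' (no match yet)
Bit 9: prefix='10' (no match yet)
Bit 10: prefix='100' -> emit 'n', reset
Bit 11: prefix='1' (no match yet)
Bit 12: prefix='11' -> emit 'k', reset
Bit 13: prefix='1' (no match yet)
Bit 14: prefix='10' (no match yet)
Bit 15: prefix='101' -> emit 'p', reset
Bit 16: prefix='0' (no match yet)
Bit 17: prefix='00' -> emit 'g', reset

Answer: 7 p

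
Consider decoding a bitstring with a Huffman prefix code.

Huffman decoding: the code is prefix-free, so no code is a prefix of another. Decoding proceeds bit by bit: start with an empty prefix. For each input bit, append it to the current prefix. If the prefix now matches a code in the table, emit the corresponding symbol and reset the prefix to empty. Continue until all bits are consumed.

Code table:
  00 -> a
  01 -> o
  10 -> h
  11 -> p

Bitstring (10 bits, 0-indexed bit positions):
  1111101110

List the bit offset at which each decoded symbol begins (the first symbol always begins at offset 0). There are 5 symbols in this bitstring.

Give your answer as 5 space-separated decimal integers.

Answer: 0 2 4 6 8

Derivation:
Bit 0: prefix='1' (no match yet)
Bit 1: prefix='11' -> emit 'p', reset
Bit 2: prefix='1' (no match yet)
Bit 3: prefix='11' -> emit 'p', reset
Bit 4: prefix='1' (no match yet)
Bit 5: prefix='10' -> emit 'h', reset
Bit 6: prefix='1' (no match yet)
Bit 7: prefix='11' -> emit 'p', reset
Bit 8: prefix='1' (no match yet)
Bit 9: prefix='10' -> emit 'h', reset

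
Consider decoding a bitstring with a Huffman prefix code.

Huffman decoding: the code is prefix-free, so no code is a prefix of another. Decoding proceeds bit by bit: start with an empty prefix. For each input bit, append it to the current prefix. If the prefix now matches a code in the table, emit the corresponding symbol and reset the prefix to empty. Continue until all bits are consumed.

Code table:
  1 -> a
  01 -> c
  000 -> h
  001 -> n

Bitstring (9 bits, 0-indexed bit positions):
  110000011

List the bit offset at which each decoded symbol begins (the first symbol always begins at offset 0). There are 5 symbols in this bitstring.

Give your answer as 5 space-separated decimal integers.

Bit 0: prefix='1' -> emit 'a', reset
Bit 1: prefix='1' -> emit 'a', reset
Bit 2: prefix='0' (no match yet)
Bit 3: prefix='00' (no match yet)
Bit 4: prefix='000' -> emit 'h', reset
Bit 5: prefix='0' (no match yet)
Bit 6: prefix='00' (no match yet)
Bit 7: prefix='001' -> emit 'n', reset
Bit 8: prefix='1' -> emit 'a', reset

Answer: 0 1 2 5 8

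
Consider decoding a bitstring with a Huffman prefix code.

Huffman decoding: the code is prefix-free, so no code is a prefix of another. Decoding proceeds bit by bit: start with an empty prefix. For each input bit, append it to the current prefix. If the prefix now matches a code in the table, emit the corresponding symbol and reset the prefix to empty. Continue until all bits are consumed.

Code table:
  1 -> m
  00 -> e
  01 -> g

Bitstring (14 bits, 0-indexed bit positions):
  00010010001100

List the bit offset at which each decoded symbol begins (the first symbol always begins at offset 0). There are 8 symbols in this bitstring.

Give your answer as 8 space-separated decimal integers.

Answer: 0 2 4 6 7 9 11 12

Derivation:
Bit 0: prefix='0' (no match yet)
Bit 1: prefix='00' -> emit 'e', reset
Bit 2: prefix='0' (no match yet)
Bit 3: prefix='01' -> emit 'g', reset
Bit 4: prefix='0' (no match yet)
Bit 5: prefix='00' -> emit 'e', reset
Bit 6: prefix='1' -> emit 'm', reset
Bit 7: prefix='0' (no match yet)
Bit 8: prefix='00' -> emit 'e', reset
Bit 9: prefix='0' (no match yet)
Bit 10: prefix='01' -> emit 'g', reset
Bit 11: prefix='1' -> emit 'm', reset
Bit 12: prefix='0' (no match yet)
Bit 13: prefix='00' -> emit 'e', reset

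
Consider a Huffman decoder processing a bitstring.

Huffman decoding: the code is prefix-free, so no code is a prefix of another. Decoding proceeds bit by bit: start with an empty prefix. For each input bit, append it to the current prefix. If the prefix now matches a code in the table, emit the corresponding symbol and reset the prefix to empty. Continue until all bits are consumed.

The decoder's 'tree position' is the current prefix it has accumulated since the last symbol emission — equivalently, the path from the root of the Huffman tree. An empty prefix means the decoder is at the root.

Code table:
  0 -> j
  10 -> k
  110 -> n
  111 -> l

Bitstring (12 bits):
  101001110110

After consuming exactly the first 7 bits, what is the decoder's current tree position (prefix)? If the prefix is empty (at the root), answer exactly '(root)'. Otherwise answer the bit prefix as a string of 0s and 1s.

Bit 0: prefix='1' (no match yet)
Bit 1: prefix='10' -> emit 'k', reset
Bit 2: prefix='1' (no match yet)
Bit 3: prefix='10' -> emit 'k', reset
Bit 4: prefix='0' -> emit 'j', reset
Bit 5: prefix='1' (no match yet)
Bit 6: prefix='11' (no match yet)

Answer: 11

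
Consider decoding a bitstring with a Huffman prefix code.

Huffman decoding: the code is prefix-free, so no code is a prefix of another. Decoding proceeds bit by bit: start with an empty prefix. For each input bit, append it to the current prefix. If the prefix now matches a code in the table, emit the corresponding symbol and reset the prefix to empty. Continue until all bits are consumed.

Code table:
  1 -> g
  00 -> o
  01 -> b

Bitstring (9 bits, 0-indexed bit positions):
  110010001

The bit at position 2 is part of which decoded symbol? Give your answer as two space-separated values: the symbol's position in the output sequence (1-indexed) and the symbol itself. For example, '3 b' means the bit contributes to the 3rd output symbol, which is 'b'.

Bit 0: prefix='1' -> emit 'g', reset
Bit 1: prefix='1' -> emit 'g', reset
Bit 2: prefix='0' (no match yet)
Bit 3: prefix='00' -> emit 'o', reset
Bit 4: prefix='1' -> emit 'g', reset
Bit 5: prefix='0' (no match yet)
Bit 6: prefix='00' -> emit 'o', reset

Answer: 3 o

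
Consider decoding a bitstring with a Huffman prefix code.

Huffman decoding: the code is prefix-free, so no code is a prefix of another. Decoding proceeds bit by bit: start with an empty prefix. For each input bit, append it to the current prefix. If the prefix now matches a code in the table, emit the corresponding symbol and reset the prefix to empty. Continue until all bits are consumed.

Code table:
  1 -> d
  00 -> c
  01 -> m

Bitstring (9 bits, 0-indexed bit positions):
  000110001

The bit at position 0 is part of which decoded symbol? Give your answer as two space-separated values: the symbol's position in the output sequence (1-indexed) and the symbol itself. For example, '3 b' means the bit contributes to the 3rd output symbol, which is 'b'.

Answer: 1 c

Derivation:
Bit 0: prefix='0' (no match yet)
Bit 1: prefix='00' -> emit 'c', reset
Bit 2: prefix='0' (no match yet)
Bit 3: prefix='01' -> emit 'm', reset
Bit 4: prefix='1' -> emit 'd', reset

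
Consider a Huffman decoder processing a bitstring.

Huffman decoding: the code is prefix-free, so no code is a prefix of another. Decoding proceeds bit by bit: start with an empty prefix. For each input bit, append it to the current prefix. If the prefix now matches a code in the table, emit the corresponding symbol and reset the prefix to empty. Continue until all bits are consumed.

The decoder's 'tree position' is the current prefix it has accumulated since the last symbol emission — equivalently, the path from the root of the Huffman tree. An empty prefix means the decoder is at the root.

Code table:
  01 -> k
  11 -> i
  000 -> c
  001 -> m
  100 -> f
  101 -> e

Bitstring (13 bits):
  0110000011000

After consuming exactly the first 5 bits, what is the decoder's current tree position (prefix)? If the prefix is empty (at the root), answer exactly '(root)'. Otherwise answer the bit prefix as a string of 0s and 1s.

Bit 0: prefix='0' (no match yet)
Bit 1: prefix='01' -> emit 'k', reset
Bit 2: prefix='1' (no match yet)
Bit 3: prefix='10' (no match yet)
Bit 4: prefix='100' -> emit 'f', reset

Answer: (root)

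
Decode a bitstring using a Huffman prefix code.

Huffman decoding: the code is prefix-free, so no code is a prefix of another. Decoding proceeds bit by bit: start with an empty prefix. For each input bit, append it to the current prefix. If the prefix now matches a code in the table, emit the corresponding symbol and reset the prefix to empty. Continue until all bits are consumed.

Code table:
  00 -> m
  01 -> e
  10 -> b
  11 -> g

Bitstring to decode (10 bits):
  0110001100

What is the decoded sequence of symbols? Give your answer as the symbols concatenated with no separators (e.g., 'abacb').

Answer: ebmgm

Derivation:
Bit 0: prefix='0' (no match yet)
Bit 1: prefix='01' -> emit 'e', reset
Bit 2: prefix='1' (no match yet)
Bit 3: prefix='10' -> emit 'b', reset
Bit 4: prefix='0' (no match yet)
Bit 5: prefix='00' -> emit 'm', reset
Bit 6: prefix='1' (no match yet)
Bit 7: prefix='11' -> emit 'g', reset
Bit 8: prefix='0' (no match yet)
Bit 9: prefix='00' -> emit 'm', reset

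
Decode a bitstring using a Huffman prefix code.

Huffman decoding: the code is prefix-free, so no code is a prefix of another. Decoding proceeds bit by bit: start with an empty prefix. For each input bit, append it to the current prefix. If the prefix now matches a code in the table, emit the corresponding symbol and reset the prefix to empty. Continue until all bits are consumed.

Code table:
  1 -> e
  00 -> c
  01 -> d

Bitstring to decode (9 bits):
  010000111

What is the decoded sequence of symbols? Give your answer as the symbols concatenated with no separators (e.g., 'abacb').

Bit 0: prefix='0' (no match yet)
Bit 1: prefix='01' -> emit 'd', reset
Bit 2: prefix='0' (no match yet)
Bit 3: prefix='00' -> emit 'c', reset
Bit 4: prefix='0' (no match yet)
Bit 5: prefix='00' -> emit 'c', reset
Bit 6: prefix='1' -> emit 'e', reset
Bit 7: prefix='1' -> emit 'e', reset
Bit 8: prefix='1' -> emit 'e', reset

Answer: dcceee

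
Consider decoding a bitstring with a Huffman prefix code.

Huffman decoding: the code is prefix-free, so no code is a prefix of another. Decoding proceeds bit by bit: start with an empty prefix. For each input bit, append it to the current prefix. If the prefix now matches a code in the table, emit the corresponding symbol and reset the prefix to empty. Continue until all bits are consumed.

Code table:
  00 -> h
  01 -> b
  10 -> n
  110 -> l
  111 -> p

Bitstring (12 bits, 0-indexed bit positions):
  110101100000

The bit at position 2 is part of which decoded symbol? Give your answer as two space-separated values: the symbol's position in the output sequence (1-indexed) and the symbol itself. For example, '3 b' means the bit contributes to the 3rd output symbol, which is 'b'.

Bit 0: prefix='1' (no match yet)
Bit 1: prefix='11' (no match yet)
Bit 2: prefix='110' -> emit 'l', reset
Bit 3: prefix='1' (no match yet)
Bit 4: prefix='10' -> emit 'n', reset
Bit 5: prefix='1' (no match yet)
Bit 6: prefix='11' (no match yet)

Answer: 1 l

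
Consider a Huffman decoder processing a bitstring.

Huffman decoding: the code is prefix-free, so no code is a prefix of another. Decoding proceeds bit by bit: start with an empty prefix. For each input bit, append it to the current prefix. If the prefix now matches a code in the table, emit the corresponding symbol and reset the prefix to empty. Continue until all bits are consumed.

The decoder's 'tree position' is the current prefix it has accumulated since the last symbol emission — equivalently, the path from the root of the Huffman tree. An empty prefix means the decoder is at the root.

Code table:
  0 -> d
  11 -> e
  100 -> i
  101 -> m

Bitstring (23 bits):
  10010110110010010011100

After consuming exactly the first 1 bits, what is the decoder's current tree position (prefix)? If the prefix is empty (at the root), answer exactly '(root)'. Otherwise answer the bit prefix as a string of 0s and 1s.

Bit 0: prefix='1' (no match yet)

Answer: 1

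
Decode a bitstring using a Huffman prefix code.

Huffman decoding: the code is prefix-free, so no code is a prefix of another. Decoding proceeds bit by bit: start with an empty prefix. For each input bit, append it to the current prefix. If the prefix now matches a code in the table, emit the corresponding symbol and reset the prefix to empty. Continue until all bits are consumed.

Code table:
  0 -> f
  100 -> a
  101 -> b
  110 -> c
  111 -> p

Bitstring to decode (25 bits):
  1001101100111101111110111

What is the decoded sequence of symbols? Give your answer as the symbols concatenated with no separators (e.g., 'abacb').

Answer: accfpbpcp

Derivation:
Bit 0: prefix='1' (no match yet)
Bit 1: prefix='10' (no match yet)
Bit 2: prefix='100' -> emit 'a', reset
Bit 3: prefix='1' (no match yet)
Bit 4: prefix='11' (no match yet)
Bit 5: prefix='110' -> emit 'c', reset
Bit 6: prefix='1' (no match yet)
Bit 7: prefix='11' (no match yet)
Bit 8: prefix='110' -> emit 'c', reset
Bit 9: prefix='0' -> emit 'f', reset
Bit 10: prefix='1' (no match yet)
Bit 11: prefix='11' (no match yet)
Bit 12: prefix='111' -> emit 'p', reset
Bit 13: prefix='1' (no match yet)
Bit 14: prefix='10' (no match yet)
Bit 15: prefix='101' -> emit 'b', reset
Bit 16: prefix='1' (no match yet)
Bit 17: prefix='11' (no match yet)
Bit 18: prefix='111' -> emit 'p', reset
Bit 19: prefix='1' (no match yet)
Bit 20: prefix='11' (no match yet)
Bit 21: prefix='110' -> emit 'c', reset
Bit 22: prefix='1' (no match yet)
Bit 23: prefix='11' (no match yet)
Bit 24: prefix='111' -> emit 'p', reset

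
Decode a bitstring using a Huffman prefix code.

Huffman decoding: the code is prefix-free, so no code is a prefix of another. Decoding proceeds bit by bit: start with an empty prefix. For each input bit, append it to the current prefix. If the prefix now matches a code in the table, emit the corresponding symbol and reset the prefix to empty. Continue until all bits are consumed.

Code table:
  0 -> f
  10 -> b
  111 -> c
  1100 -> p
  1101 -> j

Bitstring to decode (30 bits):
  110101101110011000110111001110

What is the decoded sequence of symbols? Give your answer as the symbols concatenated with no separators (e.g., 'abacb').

Answer: jfjppfjpcf

Derivation:
Bit 0: prefix='1' (no match yet)
Bit 1: prefix='11' (no match yet)
Bit 2: prefix='110' (no match yet)
Bit 3: prefix='1101' -> emit 'j', reset
Bit 4: prefix='0' -> emit 'f', reset
Bit 5: prefix='1' (no match yet)
Bit 6: prefix='11' (no match yet)
Bit 7: prefix='110' (no match yet)
Bit 8: prefix='1101' -> emit 'j', reset
Bit 9: prefix='1' (no match yet)
Bit 10: prefix='11' (no match yet)
Bit 11: prefix='110' (no match yet)
Bit 12: prefix='1100' -> emit 'p', reset
Bit 13: prefix='1' (no match yet)
Bit 14: prefix='11' (no match yet)
Bit 15: prefix='110' (no match yet)
Bit 16: prefix='1100' -> emit 'p', reset
Bit 17: prefix='0' -> emit 'f', reset
Bit 18: prefix='1' (no match yet)
Bit 19: prefix='11' (no match yet)
Bit 20: prefix='110' (no match yet)
Bit 21: prefix='1101' -> emit 'j', reset
Bit 22: prefix='1' (no match yet)
Bit 23: prefix='11' (no match yet)
Bit 24: prefix='110' (no match yet)
Bit 25: prefix='1100' -> emit 'p', reset
Bit 26: prefix='1' (no match yet)
Bit 27: prefix='11' (no match yet)
Bit 28: prefix='111' -> emit 'c', reset
Bit 29: prefix='0' -> emit 'f', reset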